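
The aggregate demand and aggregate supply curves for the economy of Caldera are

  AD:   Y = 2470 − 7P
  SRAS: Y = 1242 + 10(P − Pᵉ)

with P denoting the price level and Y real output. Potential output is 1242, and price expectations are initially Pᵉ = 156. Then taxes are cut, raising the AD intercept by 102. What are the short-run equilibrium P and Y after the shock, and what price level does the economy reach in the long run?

AD shifts right: new AD is Y = 2572 − 7P. With Pᵉ = 156, SRAS is Y = 10P − 318.
Short run: 2572 − 7P = 10P − 318 gives 2890 = 17P, so P = 170 and Y = 2572 − 7·170 = 1382.
Y = 1382 is above potential 1242; expectations adjust and SRAS shifts left until Y = 1242.
Long run: on the new AD curve, 1242 = 2572 − 7P gives P = 190.

Short run: P = 170, Y = 1382. Long run: P = 190.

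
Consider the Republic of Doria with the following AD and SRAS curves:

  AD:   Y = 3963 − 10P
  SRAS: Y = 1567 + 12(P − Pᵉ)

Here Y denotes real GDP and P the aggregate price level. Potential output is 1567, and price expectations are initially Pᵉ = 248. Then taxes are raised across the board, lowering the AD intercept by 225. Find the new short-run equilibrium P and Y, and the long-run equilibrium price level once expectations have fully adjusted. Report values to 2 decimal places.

AD shifts left: new AD is Y = 3738 − 10P. With Pᵉ = 248, SRAS is Y = 12P − 1409.
Short run: 3738 − 10P = 12P − 1409 gives 5147 = 22P, so P = 233.95 and Y = 3738 − 10P = 1398.45.
Y = 1398.45 is below potential 1567; expectations adjust and SRAS shifts right until Y = 1567.
Long run: on the new AD curve, 1567 = 3738 − 10P gives P = 217.10.

Short run: P = 233.95, Y = 1398.45. Long run: P = 217.10.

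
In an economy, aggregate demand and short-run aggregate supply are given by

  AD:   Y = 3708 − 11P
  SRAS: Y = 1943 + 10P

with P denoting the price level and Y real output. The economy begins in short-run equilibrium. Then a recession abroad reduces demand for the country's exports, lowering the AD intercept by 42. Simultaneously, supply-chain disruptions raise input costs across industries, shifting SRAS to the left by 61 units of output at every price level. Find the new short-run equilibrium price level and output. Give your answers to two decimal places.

After both shocks: AD is Y = 3666 − 11P and SRAS is Y = 1882 + 10P.
Setting them equal: 1784 = 21P, so P = 84.95.
Substituting into AD, Y = 2731.52.

P = 84.95, Y = 2731.52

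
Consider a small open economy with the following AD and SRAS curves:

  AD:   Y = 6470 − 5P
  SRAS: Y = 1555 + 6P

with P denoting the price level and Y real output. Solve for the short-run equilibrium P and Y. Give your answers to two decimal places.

Set AD = SRAS: 6470 − 5P = 1555 + 6P, so 4915 = 11P and P = 446.82.
Substituting into AD, Y = 6470 − 5P = 4235.91.

P = 446.82, Y = 4235.91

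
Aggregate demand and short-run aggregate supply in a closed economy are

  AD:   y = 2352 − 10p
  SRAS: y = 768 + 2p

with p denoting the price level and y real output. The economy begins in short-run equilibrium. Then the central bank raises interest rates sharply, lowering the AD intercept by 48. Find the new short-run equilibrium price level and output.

p = 128, y = 1024

This is a negative demand shock: AD shifts left.
New AD: y = 2304 − 10p.
Set AD = SRAS: 2304 − 10p = 768 + 2p, so 1536 = 12p and p = 128.
y = 2304 − 10·128 = 1024.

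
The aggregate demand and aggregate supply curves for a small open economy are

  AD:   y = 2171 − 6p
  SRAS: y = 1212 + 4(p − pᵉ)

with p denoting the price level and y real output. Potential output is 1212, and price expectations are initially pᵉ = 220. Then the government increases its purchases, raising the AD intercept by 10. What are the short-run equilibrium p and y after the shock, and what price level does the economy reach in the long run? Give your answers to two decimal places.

Short run: p = 184.90, y = 1071.60. Long run: p = 161.50.

AD shifts right: new AD is y = 2181 − 6p. With pᵉ = 220, SRAS is y = 332 + 4p.
Short run: 2181 − 6p = 332 + 4p gives 1849 = 10p, so p = 184.90 and y = 2181 − 6p = 1071.60.
y = 1071.60 is below potential 1212; expectations adjust and SRAS shifts right until y = 1212.
Long run: on the new AD curve, 1212 = 2181 − 6p gives p = 161.50.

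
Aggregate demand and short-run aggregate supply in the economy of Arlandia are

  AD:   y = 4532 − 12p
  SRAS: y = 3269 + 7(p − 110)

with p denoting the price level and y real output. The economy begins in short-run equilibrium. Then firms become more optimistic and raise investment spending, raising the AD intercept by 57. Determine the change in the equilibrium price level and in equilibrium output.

Δp = +3, Δy = +21

This is a positive demand shock: AD shifts right.
New AD: y = 4589 − 12p.
SRAS can be written y = 2499 + 7p.
Set AD = SRAS: 4589 − 12p = 2499 + 7p, so 2090 = 19p and p = 110.
y = 4589 − 12·110 = 3269.
Initially p = 107, y = 3248, so Δp = +3 and Δy = +21.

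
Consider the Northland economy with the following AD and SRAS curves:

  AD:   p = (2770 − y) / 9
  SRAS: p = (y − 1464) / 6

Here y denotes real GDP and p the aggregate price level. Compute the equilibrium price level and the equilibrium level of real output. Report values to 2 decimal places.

Rearrange AD to y = 2770 − 9p.
Rearrange SRAS to y = 1464 + 6p.
Set AD = SRAS: 2770 − 9p = 1464 + 6p, so 1306 = 15p and p = 87.07.
Substituting into AD, y = 2770 − 9p = 1986.40.

p = 87.07, y = 1986.40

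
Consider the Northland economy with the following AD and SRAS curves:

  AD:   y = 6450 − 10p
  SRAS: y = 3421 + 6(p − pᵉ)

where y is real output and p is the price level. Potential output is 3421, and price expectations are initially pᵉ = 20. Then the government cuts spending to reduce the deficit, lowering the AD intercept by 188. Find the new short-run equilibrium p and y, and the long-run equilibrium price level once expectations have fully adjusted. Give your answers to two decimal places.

AD shifts left: new AD is y = 6262 − 10p. With pᵉ = 20, SRAS is y = 3301 + 6p.
Short run: 6262 − 10p = 3301 + 6p gives 2961 = 16p, so p = 185.06 and y = 6262 − 10p = 4411.38.
y = 4411.38 is above potential 3421; expectations adjust and SRAS shifts left until y = 3421.
Long run: on the new AD curve, 3421 = 6262 − 10p gives p = 284.10.

Short run: p = 185.06, y = 4411.38. Long run: p = 284.10.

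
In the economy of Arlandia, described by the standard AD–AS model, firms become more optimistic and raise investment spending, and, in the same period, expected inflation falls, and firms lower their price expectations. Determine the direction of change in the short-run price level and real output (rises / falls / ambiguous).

Price level: ambiguous; output: rises

The first event is a positive demand shock: AD shifts right, which by itself pushes P up and Y up.
The second is a favourable supply shock: SRAS shifts right, which by itself pushes P down and Y up.
The two shocks push P in opposite directions, so the effect on P is ambiguous. Both shocks push Y up, so Y rises.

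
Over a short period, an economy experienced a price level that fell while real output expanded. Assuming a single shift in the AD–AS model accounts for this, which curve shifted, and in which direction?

SRAS shifted right

P fell and Y rose. An AD shift moves P and Y in the same direction; an SRAS shift moves them in opposite directions.
Here P and Y moved in opposite directions, so the SRAS curve shifted.
Since Y rose, SRAS shifted right.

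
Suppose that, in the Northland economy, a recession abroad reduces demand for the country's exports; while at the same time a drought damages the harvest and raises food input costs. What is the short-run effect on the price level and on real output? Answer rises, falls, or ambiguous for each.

The first event is a negative demand shock: AD shifts left, which by itself pushes P down and Y down.
The second is an adverse supply shock: SRAS shifts left, which by itself pushes P up and Y down.
The two shocks push P in opposite directions, so the effect on P is ambiguous. Both shocks push Y down, so Y falls.

Price level: ambiguous; output: falls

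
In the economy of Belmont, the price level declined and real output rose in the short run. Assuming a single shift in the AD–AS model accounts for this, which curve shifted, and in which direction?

P fell and Y rose. An AD shift moves P and Y in the same direction; an SRAS shift moves them in opposite directions.
Here P and Y moved in opposite directions, so the SRAS curve shifted.
Since Y rose, SRAS shifted right.

SRAS shifted right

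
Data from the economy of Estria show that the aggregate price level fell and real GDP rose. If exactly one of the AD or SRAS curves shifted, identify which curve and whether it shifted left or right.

P fell and Y rose. An AD shift moves P and Y in the same direction; an SRAS shift moves them in opposite directions.
Here P and Y moved in opposite directions, so the SRAS curve shifted.
Since Y rose, SRAS shifted right.

SRAS shifted right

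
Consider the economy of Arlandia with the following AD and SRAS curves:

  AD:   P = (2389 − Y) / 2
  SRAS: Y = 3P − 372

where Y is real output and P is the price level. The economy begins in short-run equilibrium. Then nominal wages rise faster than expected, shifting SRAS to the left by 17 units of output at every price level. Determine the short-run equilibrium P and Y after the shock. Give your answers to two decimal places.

This is a negative supply shock: SRAS shifts left.
New SRAS: Y = 3P − 389.
Set AD = SRAS: 2389 − 2P = 3P − 389, so 2778 = 5P and P = 555.60.
Substituting into AD, Y = 1277.80.

P = 555.60, Y = 1277.80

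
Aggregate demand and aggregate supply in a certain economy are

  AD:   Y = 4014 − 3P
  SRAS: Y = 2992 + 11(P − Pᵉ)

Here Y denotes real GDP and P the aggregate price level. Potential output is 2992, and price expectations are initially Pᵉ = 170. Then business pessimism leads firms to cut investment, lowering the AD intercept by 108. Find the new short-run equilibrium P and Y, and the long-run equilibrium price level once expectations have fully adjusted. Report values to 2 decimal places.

AD shifts left: new AD is Y = 3906 − 3P. With Pᵉ = 170, SRAS is Y = 1122 + 11P.
Short run: 3906 − 3P = 1122 + 11P gives 2784 = 14P, so P = 198.86 and Y = 3906 − 3P = 3309.43.
Y = 3309.43 is above potential 2992; expectations adjust and SRAS shifts left until Y = 2992.
Long run: on the new AD curve, 2992 = 3906 − 3P gives P = 304.67.

Short run: P = 198.86, Y = 3309.43. Long run: P = 304.67.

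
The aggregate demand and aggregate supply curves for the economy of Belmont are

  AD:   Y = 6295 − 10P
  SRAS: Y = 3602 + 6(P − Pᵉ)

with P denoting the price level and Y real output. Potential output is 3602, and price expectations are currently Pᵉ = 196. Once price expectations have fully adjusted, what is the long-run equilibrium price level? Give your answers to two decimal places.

Long-run P = 269.30

Short run: with Pᵉ = 196, SRAS is Y = 2426 + 6P. Setting AD = SRAS gives 3869 = 16P, so P = 241.81 and Y = 6295 − 10P = 3876.88.
Output 3876.88 is above potential 3602, so over time expected prices rise and SRAS shifts left until Y returns to 3602.
Long run: Y = 3602 on the AD curve gives 3602 = 6295 − 10P, so P = 269.30.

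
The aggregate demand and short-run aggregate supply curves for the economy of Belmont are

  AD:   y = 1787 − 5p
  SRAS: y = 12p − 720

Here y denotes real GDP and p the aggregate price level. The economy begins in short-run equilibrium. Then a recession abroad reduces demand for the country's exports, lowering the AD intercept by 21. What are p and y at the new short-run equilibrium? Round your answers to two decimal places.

p = 146.24, y = 1034.82

This is a negative demand shock: AD shifts left.
New AD: y = 1766 − 5p.
Set AD = SRAS: 1766 − 5p = 12p − 720, so 2486 = 17p and p = 146.24.
Substituting into AD, y = 1034.82.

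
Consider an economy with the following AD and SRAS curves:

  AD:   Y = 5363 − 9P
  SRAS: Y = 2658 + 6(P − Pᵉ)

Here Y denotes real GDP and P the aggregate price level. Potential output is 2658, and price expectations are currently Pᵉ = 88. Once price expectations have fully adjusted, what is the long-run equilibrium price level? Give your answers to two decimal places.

Long-run P = 300.56

Short run: with Pᵉ = 88, SRAS is Y = 2130 + 6P. Setting AD = SRAS gives 3233 = 15P, so P = 215.53 and Y = 5363 − 9P = 3423.20.
Output 3423.20 is above potential 2658, so over time expected prices rise and SRAS shifts left until Y returns to 2658.
Long run: Y = 2658 on the AD curve gives 2658 = 5363 − 9P, so P = 300.56.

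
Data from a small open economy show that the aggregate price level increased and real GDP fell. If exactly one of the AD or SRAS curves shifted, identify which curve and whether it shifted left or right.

P rose and Y fell. An AD shift moves P and Y in the same direction; an SRAS shift moves them in opposite directions.
Here P and Y moved in opposite directions, so the SRAS curve shifted.
Since Y fell, SRAS shifted left.

SRAS shifted left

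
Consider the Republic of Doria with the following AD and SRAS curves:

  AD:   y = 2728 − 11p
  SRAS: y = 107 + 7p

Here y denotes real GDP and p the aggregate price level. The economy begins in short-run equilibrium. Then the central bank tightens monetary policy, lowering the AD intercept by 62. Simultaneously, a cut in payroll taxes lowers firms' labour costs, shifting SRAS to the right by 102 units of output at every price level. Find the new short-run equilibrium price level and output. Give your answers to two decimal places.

p = 136.50, y = 1164.50

After both shocks: AD is y = 2666 − 11p and SRAS is y = 209 + 7p.
Setting them equal: 2457 = 18p, so p = 136.50.
Substituting into AD, y = 1164.50.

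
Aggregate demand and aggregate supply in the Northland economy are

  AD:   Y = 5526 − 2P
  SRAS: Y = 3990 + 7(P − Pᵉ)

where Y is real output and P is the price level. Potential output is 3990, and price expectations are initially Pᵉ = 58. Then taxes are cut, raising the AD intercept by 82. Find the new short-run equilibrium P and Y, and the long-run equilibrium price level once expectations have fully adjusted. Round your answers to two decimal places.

Short run: P = 224.89, Y = 5158.22. Long run: P = 809.00.

AD shifts right: new AD is Y = 5608 − 2P. With Pᵉ = 58, SRAS is Y = 3584 + 7P.
Short run: 5608 − 2P = 3584 + 7P gives 2024 = 9P, so P = 224.89 and Y = 5608 − 2P = 5158.22.
Y = 5158.22 is above potential 3990; expectations adjust and SRAS shifts left until Y = 3990.
Long run: on the new AD curve, 3990 = 5608 − 2P gives P = 809.00.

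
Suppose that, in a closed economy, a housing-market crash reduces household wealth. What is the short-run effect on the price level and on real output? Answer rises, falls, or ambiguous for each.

This is a negative demand shock: AD shifts left.
Moving along the upward-sloping SRAS curve, P falls and Y falls.

Price level: falls; output: falls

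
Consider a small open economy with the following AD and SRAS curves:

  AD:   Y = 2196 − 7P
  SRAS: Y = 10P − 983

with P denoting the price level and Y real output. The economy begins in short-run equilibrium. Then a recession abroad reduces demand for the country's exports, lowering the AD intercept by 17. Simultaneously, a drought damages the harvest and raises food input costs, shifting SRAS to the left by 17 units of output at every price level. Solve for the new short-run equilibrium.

P = 187, Y = 870

After both shocks: AD is Y = 2179 − 7P and SRAS is Y = 10P − 1000.
Setting them equal: 3179 = 17P, so P = 187.
Y = 2179 − 7·187 = 870.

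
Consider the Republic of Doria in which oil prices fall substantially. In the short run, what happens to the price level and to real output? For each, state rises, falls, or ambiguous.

Price level: falls; output: rises

This is a favourable supply shock: SRAS shifts right.
Moving along the downward-sloping AD curve, P falls and Y rises.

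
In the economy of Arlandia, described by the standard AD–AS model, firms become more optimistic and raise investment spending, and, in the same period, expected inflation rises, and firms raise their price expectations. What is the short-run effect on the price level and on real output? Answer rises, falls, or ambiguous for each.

Price level: rises; output: ambiguous

The first event is a positive demand shock: AD shifts right, which by itself pushes P up and Y up.
The second is an adverse supply shock: SRAS shifts left, which by itself pushes P up and Y down.
Both shocks push P up, so P rises. The two shocks push Y in opposite directions, so the effect on Y is ambiguous.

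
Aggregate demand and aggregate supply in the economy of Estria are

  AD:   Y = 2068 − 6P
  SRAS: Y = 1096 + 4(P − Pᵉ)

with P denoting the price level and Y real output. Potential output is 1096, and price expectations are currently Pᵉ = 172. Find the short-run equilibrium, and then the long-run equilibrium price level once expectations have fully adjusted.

Short run: with Pᵉ = 172, SRAS is Y = 408 + 4P. Setting AD = SRAS gives 1660 = 10P, so P = 166 and Y = 2068 − 6·166 = 1072.
Output 1072 is below potential 1096, so over time expected prices fall and SRAS shifts right until Y returns to 1096.
Long run: Y = 1096 on the AD curve gives 1096 = 2068 − 6P, so P = 162.

Short run: P = 166, Y = 1072. Long run: P = 162.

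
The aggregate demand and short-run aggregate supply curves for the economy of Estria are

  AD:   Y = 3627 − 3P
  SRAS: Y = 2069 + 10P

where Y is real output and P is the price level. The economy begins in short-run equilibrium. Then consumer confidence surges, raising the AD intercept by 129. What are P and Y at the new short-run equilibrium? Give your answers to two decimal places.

P = 129.77, Y = 3366.69

This is a positive demand shock: AD shifts right.
New AD: Y = 3756 − 3P.
Set AD = SRAS: 3756 − 3P = 2069 + 10P, so 1687 = 13P and P = 129.77.
Substituting into AD, Y = 3366.69.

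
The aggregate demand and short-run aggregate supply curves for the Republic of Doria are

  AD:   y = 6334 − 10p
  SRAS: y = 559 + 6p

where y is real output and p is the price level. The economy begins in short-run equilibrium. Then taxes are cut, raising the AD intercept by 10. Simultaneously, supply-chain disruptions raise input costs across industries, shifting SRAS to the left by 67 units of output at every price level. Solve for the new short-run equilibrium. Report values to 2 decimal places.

p = 365.75, y = 2686.50

After both shocks: AD is y = 6344 − 10p and SRAS is y = 492 + 6p.
Setting them equal: 5852 = 16p, so p = 365.75.
Substituting into AD, y = 2686.50.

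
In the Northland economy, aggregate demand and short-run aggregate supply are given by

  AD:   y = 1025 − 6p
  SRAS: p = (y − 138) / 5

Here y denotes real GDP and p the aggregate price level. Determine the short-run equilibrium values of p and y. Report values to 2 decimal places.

Rearrange SRAS to y = 138 + 5p.
Set AD = SRAS: 1025 − 6p = 138 + 5p, so 887 = 11p and p = 80.64.
Substituting into AD, y = 1025 − 6p = 541.18.

p = 80.64, y = 541.18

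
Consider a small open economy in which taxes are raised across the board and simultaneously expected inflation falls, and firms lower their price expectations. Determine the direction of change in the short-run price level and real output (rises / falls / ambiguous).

The first event is a negative demand shock: AD shifts left, which by itself pushes P down and Y down.
The second is a favourable supply shock: SRAS shifts right, which by itself pushes P down and Y up.
Both shocks push P down, so P falls. The two shocks push Y in opposite directions, so the effect on Y is ambiguous.

Price level: falls; output: ambiguous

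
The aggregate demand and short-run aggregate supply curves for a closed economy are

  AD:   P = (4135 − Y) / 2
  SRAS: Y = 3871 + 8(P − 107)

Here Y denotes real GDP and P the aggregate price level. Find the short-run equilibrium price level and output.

Write SRAS as Y = 3871 + 8P − 856 = 3015 + 8P.
Rearrange AD to Y = 4135 − 2P.
Set AD = SRAS: 4135 − 2P = 3015 + 8P, so 1120 = 10P and P = 112.
Then Y = 4135 − 2·112 = 3911.

P = 112, Y = 3911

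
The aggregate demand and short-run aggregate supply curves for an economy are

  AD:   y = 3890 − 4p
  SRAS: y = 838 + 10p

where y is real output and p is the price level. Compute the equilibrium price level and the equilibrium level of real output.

p = 218, y = 3018

Set AD = SRAS: 3890 − 4p = 838 + 10p, so 3052 = 14p and p = 218.
Then y = 3890 − 4·218 = 3018.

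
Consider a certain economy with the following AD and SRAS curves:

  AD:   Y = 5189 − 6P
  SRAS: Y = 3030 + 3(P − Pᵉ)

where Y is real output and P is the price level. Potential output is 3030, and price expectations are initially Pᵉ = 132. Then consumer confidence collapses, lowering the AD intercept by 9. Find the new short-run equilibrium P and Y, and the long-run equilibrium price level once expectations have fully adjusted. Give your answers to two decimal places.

Short run: P = 282.89, Y = 3482.67. Long run: P = 358.33.

AD shifts left: new AD is Y = 5180 − 6P. With Pᵉ = 132, SRAS is Y = 2634 + 3P.
Short run: 5180 − 6P = 2634 + 3P gives 2546 = 9P, so P = 282.89 and Y = 5180 − 6P = 3482.67.
Y = 3482.67 is above potential 3030; expectations adjust and SRAS shifts left until Y = 3030.
Long run: on the new AD curve, 3030 = 5180 − 6P gives P = 358.33.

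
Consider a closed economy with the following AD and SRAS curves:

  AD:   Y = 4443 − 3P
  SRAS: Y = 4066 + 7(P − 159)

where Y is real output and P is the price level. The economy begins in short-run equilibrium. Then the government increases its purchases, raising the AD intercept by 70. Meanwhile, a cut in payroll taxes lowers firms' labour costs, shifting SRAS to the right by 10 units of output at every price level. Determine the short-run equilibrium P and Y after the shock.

After both shocks: AD is Y = 4513 − 3P and SRAS is Y = 2963 + 7P.
Setting them equal: 1550 = 10P, so P = 155.
Y = 4513 − 3·155 = 4048.

P = 155, Y = 4048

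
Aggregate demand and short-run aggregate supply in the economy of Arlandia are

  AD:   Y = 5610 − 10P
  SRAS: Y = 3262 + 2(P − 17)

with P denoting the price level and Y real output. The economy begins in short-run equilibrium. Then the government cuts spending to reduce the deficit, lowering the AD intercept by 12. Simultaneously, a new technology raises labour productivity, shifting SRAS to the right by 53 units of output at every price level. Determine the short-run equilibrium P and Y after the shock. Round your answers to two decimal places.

After both shocks: AD is Y = 5598 − 10P and SRAS is Y = 3281 + 2P.
Setting them equal: 2317 = 12P, so P = 193.08.
Substituting into AD, Y = 3667.17.

P = 193.08, Y = 3667.17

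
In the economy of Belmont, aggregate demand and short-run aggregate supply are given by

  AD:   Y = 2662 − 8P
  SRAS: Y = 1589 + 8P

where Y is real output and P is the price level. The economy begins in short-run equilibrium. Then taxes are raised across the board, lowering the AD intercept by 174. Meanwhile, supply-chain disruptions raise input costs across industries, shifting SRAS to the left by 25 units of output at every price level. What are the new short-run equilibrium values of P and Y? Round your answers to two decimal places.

After both shocks: AD is Y = 2488 − 8P and SRAS is Y = 1564 + 8P.
Setting them equal: 924 = 16P, so P = 57.75.
Substituting into AD, Y = 2026.00.

P = 57.75, Y = 2026.00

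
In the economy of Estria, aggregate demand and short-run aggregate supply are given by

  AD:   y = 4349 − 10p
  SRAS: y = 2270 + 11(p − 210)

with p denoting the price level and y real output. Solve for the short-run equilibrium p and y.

p = 209, y = 2259

Write SRAS as y = 2270 + 11p − 2310 = 11p − 40.
Set AD = SRAS: 4349 − 10p = 11p − 40, so 4389 = 21p and p = 209.
Then y = 4349 − 10·209 = 2259.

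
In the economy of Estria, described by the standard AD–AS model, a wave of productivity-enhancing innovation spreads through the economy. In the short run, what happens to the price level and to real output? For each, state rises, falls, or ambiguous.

Price level: falls; output: rises

This is a favourable supply shock: SRAS shifts right.
Moving along the downward-sloping AD curve, P falls and Y rises.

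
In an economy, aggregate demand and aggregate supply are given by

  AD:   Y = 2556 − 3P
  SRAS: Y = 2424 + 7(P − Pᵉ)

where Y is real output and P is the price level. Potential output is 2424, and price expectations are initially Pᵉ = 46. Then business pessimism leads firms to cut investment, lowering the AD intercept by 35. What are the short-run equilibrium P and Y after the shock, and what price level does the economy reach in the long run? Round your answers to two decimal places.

AD shifts left: new AD is Y = 2521 − 3P. With Pᵉ = 46, SRAS is Y = 2102 + 7P.
Short run: 2521 − 3P = 2102 + 7P gives 419 = 10P, so P = 41.90 and Y = 2521 − 3P = 2395.30.
Y = 2395.30 is below potential 2424; expectations adjust and SRAS shifts right until Y = 2424.
Long run: on the new AD curve, 2424 = 2521 − 3P gives P = 32.33.

Short run: P = 41.90, Y = 2395.30. Long run: P = 32.33.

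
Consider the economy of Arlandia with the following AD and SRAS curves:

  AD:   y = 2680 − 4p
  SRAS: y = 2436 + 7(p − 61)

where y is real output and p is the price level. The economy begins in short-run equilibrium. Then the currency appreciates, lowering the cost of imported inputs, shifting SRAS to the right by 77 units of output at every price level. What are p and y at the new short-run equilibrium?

p = 54, y = 2464

This is a positive supply shock: SRAS shifts right.
New SRAS: y = 2086 + 7p.
Set AD = SRAS: 2680 − 4p = 2086 + 7p, so 594 = 11p and p = 54.
y = 2680 − 4·54 = 2464.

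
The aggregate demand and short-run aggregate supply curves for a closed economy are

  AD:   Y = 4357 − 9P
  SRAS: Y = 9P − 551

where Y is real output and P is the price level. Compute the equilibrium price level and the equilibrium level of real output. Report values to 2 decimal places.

P = 272.67, Y = 1903.00

Set AD = SRAS: 4357 − 9P = 9P − 551, so 4908 = 18P and P = 272.67.
Substituting into AD, Y = 4357 − 9P = 1903.00.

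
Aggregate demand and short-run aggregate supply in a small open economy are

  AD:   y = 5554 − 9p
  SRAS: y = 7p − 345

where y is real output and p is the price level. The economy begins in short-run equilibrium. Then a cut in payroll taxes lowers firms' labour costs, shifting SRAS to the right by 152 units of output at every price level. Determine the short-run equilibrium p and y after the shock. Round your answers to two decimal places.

This is a positive supply shock: SRAS shifts right.
New SRAS: y = 7p − 193.
Set AD = SRAS: 5554 − 9p = 7p − 193, so 5747 = 16p and p = 359.19.
Substituting into AD, y = 2321.31.

p = 359.19, y = 2321.31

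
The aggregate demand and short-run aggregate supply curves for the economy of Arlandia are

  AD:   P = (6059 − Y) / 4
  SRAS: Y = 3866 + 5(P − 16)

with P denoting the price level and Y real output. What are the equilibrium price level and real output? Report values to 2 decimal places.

P = 252.56, Y = 5048.78

Write SRAS as Y = 3866 + 5P − 80 = 3786 + 5P.
Rearrange AD to Y = 6059 − 4P.
Set AD = SRAS: 6059 − 4P = 3786 + 5P, so 2273 = 9P and P = 252.56.
Substituting into AD, Y = 6059 − 4P = 5048.78.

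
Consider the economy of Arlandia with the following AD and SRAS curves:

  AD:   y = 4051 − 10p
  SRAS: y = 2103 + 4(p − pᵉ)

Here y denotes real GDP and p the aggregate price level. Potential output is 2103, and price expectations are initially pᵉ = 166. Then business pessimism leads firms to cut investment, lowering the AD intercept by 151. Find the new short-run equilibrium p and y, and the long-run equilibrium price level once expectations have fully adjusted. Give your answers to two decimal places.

AD shifts left: new AD is y = 3900 − 10p. With pᵉ = 166, SRAS is y = 1439 + 4p.
Short run: 3900 − 10p = 1439 + 4p gives 2461 = 14p, so p = 175.79 and y = 3900 − 10p = 2142.14.
y = 2142.14 is above potential 2103; expectations adjust and SRAS shifts left until y = 2103.
Long run: on the new AD curve, 2103 = 3900 − 10p gives p = 179.70.

Short run: p = 175.79, y = 2142.14. Long run: p = 179.70.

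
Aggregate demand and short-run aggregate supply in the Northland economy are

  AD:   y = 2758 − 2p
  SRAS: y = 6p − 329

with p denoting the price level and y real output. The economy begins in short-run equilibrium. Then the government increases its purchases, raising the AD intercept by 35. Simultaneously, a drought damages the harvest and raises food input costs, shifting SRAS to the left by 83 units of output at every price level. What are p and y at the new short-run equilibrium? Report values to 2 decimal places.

p = 400.63, y = 1991.75

After both shocks: AD is y = 2793 − 2p and SRAS is y = 6p − 412.
Setting them equal: 3205 = 8p, so p = 400.63.
Substituting into AD, y = 1991.75.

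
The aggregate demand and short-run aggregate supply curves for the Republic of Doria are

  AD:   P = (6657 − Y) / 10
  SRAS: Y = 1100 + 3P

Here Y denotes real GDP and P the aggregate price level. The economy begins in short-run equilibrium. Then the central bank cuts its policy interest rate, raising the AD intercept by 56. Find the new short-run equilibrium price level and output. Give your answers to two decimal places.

P = 431.77, Y = 2395.31

This is a positive demand shock: AD shifts right.
New AD: Y = 6713 − 10P.
Set AD = SRAS: 6713 − 10P = 1100 + 3P, so 5613 = 13P and P = 431.77.
Substituting into AD, Y = 2395.31.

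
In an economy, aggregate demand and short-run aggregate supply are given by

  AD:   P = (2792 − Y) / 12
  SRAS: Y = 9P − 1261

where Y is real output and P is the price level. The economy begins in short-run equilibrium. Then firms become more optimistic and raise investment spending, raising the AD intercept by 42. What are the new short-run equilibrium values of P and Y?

P = 195, Y = 494

This is a positive demand shock: AD shifts right.
New AD: Y = 2834 − 12P.
Set AD = SRAS: 2834 − 12P = 9P − 1261, so 4095 = 21P and P = 195.
Y = 2834 − 12·195 = 494.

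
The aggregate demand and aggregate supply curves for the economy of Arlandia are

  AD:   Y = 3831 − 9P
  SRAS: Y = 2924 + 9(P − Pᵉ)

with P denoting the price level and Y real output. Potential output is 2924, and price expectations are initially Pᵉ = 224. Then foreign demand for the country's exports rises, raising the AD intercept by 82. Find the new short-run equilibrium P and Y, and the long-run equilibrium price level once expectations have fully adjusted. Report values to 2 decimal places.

AD shifts right: new AD is Y = 3913 − 9P. With Pᵉ = 224, SRAS is Y = 908 + 9P.
Short run: 3913 − 9P = 908 + 9P gives 3005 = 18P, so P = 166.94 and Y = 3913 − 9P = 2410.50.
Y = 2410.50 is below potential 2924; expectations adjust and SRAS shifts right until Y = 2924.
Long run: on the new AD curve, 2924 = 3913 − 9P gives P = 109.89.

Short run: P = 166.94, Y = 2410.50. Long run: P = 109.89.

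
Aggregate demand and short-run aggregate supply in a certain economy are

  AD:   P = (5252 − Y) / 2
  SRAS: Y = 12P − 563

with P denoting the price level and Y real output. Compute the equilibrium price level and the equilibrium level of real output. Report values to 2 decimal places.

P = 415.36, Y = 4421.29

Rearrange AD to Y = 5252 − 2P.
Set AD = SRAS: 5252 − 2P = 12P − 563, so 5815 = 14P and P = 415.36.
Substituting into AD, Y = 5252 − 2P = 4421.29.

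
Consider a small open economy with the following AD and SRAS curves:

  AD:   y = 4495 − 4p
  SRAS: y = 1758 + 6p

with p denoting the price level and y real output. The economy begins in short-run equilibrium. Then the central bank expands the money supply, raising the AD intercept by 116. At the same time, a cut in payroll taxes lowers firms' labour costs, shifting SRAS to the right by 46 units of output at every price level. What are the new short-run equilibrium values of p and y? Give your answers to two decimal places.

After both shocks: AD is y = 4611 − 4p and SRAS is y = 1804 + 6p.
Setting them equal: 2807 = 10p, so p = 280.70.
Substituting into AD, y = 3488.20.

p = 280.70, y = 3488.20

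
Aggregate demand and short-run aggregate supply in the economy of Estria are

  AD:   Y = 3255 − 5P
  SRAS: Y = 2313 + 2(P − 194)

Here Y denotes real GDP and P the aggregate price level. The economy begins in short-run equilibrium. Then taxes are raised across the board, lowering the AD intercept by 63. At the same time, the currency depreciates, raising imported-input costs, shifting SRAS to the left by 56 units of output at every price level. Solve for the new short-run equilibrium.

P = 189, Y = 2247

After both shocks: AD is Y = 3192 − 5P and SRAS is Y = 1869 + 2P.
Setting them equal: 1323 = 7P, so P = 189.
Y = 3192 − 5·189 = 2247.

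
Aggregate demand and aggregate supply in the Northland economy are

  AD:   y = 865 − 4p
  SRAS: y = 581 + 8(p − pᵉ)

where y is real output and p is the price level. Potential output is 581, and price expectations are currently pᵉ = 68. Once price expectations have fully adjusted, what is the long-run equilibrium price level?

Short run: with pᵉ = 68, SRAS is y = 37 + 8p. Setting AD = SRAS gives 828 = 12p, so p = 69 and y = 865 − 4·69 = 589.
Output 589 is above potential 581, so over time expected prices rise and SRAS shifts left until y returns to 581.
Long run: y = 581 on the AD curve gives 581 = 865 − 4p, so p = 71.

Long-run p = 71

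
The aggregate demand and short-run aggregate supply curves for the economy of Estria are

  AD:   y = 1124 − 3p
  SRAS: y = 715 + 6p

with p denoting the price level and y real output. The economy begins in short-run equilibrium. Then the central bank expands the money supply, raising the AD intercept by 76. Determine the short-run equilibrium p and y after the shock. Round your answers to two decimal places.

p = 53.89, y = 1038.33

This is a positive demand shock: AD shifts right.
New AD: y = 1200 − 3p.
Set AD = SRAS: 1200 − 3p = 715 + 6p, so 485 = 9p and p = 53.89.
Substituting into AD, y = 1038.33.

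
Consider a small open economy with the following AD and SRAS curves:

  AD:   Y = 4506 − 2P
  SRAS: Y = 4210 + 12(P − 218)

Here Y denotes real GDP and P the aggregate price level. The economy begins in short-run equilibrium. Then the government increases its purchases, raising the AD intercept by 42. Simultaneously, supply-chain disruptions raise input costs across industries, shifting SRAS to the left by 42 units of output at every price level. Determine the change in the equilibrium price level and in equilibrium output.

After both shocks: AD is Y = 4548 − 2P and SRAS is Y = 1552 + 12P.
Setting them equal: 2996 = 14P, so P = 214.
Y = 4548 − 2·214 = 4120.
Initially P = 208, Y = 4090, so ΔP = +6 and ΔY = +30.

ΔP = +6, ΔY = +30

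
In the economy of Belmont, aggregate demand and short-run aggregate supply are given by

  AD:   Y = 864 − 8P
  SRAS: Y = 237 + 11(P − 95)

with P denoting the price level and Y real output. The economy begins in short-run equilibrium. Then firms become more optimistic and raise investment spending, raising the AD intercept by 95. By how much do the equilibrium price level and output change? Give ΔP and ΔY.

ΔP = +5, ΔY = +55

This is a positive demand shock: AD shifts right.
New AD: Y = 959 − 8P.
SRAS can be written Y = 11P − 808.
Set AD = SRAS: 959 − 8P = 11P − 808, so 1767 = 19P and P = 93.
Y = 959 − 8·93 = 215.
Initially P = 88, Y = 160, so ΔP = +5 and ΔY = +55.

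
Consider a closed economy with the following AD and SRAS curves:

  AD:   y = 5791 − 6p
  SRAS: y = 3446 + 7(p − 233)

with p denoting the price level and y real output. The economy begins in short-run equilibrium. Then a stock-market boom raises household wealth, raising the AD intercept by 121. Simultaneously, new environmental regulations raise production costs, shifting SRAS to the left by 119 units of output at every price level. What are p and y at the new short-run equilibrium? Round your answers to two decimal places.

p = 324.31, y = 3966.15

After both shocks: AD is y = 5912 − 6p and SRAS is y = 1696 + 7p.
Setting them equal: 4216 = 13p, so p = 324.31.
Substituting into AD, y = 3966.15.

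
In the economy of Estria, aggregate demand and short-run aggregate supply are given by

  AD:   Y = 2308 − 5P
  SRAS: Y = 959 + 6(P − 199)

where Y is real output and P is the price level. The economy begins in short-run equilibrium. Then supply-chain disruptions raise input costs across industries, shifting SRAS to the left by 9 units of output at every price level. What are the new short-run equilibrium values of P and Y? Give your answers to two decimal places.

This is a negative supply shock: SRAS shifts left.
New SRAS: Y = 6P − 244.
Set AD = SRAS: 2308 − 5P = 6P − 244, so 2552 = 11P and P = 232.00.
Substituting into AD, Y = 1148.00.

P = 232.00, Y = 1148.00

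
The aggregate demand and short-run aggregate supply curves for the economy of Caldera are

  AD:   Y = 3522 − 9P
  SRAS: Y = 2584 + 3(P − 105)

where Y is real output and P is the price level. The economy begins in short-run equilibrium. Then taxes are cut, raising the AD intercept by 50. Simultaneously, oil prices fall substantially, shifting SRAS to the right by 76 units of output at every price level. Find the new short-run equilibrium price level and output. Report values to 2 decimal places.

After both shocks: AD is Y = 3572 − 9P and SRAS is Y = 2345 + 3P.
Setting them equal: 1227 = 12P, so P = 102.25.
Substituting into AD, Y = 2651.75.

P = 102.25, Y = 2651.75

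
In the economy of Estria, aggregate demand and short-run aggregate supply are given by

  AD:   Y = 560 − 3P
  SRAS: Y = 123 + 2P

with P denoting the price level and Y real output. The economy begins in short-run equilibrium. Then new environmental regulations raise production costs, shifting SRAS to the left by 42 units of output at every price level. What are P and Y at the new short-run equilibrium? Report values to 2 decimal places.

This is a negative supply shock: SRAS shifts left.
New SRAS: Y = 81 + 2P.
Set AD = SRAS: 560 − 3P = 81 + 2P, so 479 = 5P and P = 95.80.
Substituting into AD, Y = 272.60.

P = 95.80, Y = 272.60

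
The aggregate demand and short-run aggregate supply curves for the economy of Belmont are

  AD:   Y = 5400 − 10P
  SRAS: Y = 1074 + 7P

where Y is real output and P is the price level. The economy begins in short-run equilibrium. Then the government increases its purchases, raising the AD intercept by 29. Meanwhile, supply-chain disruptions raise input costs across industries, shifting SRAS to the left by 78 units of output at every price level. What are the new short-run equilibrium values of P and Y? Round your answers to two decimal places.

P = 260.76, Y = 2821.35

After both shocks: AD is Y = 5429 − 10P and SRAS is Y = 996 + 7P.
Setting them equal: 4433 = 17P, so P = 260.76.
Substituting into AD, Y = 2821.35.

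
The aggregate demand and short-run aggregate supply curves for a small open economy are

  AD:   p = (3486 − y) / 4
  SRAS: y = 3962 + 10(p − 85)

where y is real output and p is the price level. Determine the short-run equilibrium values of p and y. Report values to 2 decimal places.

p = 26.71, y = 3379.14

Write SRAS as y = 3962 + 10p − 850 = 3112 + 10p.
Rearrange AD to y = 3486 − 4p.
Set AD = SRAS: 3486 − 4p = 3112 + 10p, so 374 = 14p and p = 26.71.
Substituting into AD, y = 3486 − 4p = 3379.14.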